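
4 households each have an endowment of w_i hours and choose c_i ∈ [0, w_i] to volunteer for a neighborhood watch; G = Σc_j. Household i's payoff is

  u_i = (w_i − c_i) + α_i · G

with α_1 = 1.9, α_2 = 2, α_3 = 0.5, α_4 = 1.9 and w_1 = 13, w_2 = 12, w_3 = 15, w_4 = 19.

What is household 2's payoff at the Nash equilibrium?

88

∂u_i/∂c_i = α_i − 1, so household i contributes w_i if α_i > 1, else 0.
α_i > 1 for i ∈ {1, 2, 4}; NE contributions (13, 12, 0, 19), G = 44.
u_2 = (12 − 12) + 2·44 = 88.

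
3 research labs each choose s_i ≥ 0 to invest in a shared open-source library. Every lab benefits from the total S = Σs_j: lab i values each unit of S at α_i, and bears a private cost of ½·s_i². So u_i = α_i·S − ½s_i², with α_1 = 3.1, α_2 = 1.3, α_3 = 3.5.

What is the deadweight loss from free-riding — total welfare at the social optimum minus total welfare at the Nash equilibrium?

Lab i's FOC: ∂u_i/∂s_i = α_i − s_i = 0, so s_i* = α_i.
NE contributions = (3.1, 1.3, 3.5); S = 7.9.
W^NE = (Σα)·S − ½Σα_i² = 7.9² − ½·23.55 = 50.635.
Planner sets s_i = Σα_j = 7.9 for every i, so S^SO = 3·7.9 = 23.7.
W^SO = (Σα)·S^SO − ½·3·(Σα)² = (3/2)·7.9² = 93.615.
Deadweight loss = W^SO − W^NE = 42.98.

42.98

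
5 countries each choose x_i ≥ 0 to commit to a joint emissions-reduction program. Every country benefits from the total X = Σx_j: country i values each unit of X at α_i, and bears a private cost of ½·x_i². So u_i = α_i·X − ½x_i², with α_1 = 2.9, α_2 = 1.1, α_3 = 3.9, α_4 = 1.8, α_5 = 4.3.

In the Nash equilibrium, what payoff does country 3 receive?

46.995

Country i's FOC: ∂u_i/∂x_i = α_i − x_i = 0, so x_i* = α_i.
NE contributions = (2.9, 1.1, 3.9, 1.8, 4.3); X = 14.
u_3 = α_3·X − ½·(x_3)² = 3.9·14 − ½·3.9² = 46.995.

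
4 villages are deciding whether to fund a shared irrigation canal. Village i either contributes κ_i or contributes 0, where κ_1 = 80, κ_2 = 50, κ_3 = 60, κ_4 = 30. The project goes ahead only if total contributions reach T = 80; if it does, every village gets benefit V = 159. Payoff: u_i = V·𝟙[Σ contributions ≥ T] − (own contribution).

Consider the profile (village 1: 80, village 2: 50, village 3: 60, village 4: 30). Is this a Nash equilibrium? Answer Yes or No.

Total = 220 ≥ 80: provided.
Village 1 (pledges 80, payoff 79): dropping to 0 → total 140, payoff 159. Profitable deviation.

No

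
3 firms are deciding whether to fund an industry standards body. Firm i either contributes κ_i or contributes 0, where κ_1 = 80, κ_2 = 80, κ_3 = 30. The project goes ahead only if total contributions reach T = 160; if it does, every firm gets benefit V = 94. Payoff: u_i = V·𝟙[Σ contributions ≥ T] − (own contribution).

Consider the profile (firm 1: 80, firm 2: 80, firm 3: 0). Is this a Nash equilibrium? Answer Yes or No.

Yes

Total = 160 ≥ 160: provided.
Firm 1 (pledges 80, payoff 14): dropping to 0 → total 80, payoff 0. No gain.
Firm 2 (pledges 80, payoff 14): dropping to 0 → total 80, payoff 0. No gain.
Firm 3 (pledges 0, payoff 94): pledging 30 → total 190, payoff 64. No gain.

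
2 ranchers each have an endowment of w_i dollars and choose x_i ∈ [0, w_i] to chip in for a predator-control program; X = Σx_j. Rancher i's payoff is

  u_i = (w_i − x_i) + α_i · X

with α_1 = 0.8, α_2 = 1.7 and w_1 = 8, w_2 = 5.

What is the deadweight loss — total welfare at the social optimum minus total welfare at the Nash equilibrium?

12

∂u_i/∂x_i = α_i − 1, so rancher i contributes w_i if α_i > 1, else 0.
α_i > 1 for i ∈ {2}; NE contributions (0, 5), X = 5.
W^NE = Σw_i − X^NE + (Σα_i)·X^NE = 13 + 1.5·5 = 20.5.
Planner: ∂(Σu_j)/∂x_i = Σα_j − 1 = 1.5 > 0, so everyone contributes w_i; X^SO = 13, W^SO = 13 + 1.5·13 = 32.5.
Deadweight loss = 12.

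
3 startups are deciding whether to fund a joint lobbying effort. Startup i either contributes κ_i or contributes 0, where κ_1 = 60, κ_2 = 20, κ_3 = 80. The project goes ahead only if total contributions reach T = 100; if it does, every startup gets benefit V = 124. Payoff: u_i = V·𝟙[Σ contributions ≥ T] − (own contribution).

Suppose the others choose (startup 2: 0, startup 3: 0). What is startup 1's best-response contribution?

Others' total = 0. Even contributing 60 gives 60 < 100: no benefit either way.
Best response: 0.

0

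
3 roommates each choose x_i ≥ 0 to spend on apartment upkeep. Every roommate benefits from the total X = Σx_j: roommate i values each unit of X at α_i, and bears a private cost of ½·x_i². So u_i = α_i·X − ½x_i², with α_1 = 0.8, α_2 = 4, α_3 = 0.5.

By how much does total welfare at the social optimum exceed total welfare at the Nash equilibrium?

Roommate i's FOC: ∂u_i/∂x_i = α_i − x_i = 0, so x_i* = α_i.
NE contributions = (0.8, 4, 0.5); X = 5.3.
W^NE = (Σα)·X − ½Σα_i² = 5.3² − ½·16.89 = 19.645.
Planner sets x_i = Σα_j = 5.3 for every i, so X^SO = 3·5.3 = 15.9.
W^SO = (Σα)·X^SO − ½·3·(Σα)² = (3/2)·5.3² = 42.135.
Deadweight loss = W^SO − W^NE = 22.49.

22.49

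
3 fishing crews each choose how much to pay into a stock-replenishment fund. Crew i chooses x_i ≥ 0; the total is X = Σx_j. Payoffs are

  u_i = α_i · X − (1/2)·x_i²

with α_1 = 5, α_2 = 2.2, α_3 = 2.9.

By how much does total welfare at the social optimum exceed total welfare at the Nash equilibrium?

Crew i's FOC: ∂u_i/∂x_i = α_i − x_i = 0, so x_i* = α_i.
NE contributions = (5, 2.2, 2.9); X = 10.1.
W^NE = (Σα)·X − ½Σα_i² = 10.1² − ½·38.25 = 82.885.
Planner sets x_i = Σα_j = 10.1 for every i, so X^SO = 3·10.1 = 30.3.
W^SO = (Σα)·X^SO − ½·3·(Σα)² = (3/2)·10.1² = 153.015.
Deadweight loss = W^SO − W^NE = 70.13.

70.13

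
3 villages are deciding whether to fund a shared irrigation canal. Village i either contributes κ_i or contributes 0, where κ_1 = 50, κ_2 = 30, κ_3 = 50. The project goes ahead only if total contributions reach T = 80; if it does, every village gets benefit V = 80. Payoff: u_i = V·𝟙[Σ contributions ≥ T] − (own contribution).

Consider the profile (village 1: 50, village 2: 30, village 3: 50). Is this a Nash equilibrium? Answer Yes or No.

Total = 130 ≥ 80: provided.
Village 1 (pledges 50, payoff 30): dropping to 0 → total 80, payoff 80. Profitable deviation.

No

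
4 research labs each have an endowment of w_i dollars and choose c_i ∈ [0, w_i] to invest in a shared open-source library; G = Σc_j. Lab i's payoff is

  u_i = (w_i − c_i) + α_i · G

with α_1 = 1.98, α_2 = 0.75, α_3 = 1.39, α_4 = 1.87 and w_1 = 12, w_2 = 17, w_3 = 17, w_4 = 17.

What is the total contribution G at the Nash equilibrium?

46

∂u_i/∂c_i = α_i − 1, so lab i contributes w_i if α_i > 1, else 0.
α_i > 1 for i ∈ {1, 3, 4}; NE contributions (12, 0, 17, 17), G = 46.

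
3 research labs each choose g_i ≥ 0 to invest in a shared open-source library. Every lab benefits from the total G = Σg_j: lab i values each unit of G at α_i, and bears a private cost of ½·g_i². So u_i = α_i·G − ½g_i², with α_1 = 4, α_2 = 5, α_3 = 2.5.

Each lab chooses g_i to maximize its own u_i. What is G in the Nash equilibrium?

11.5

Lab i's FOC: ∂u_i/∂g_i = α_i − g_i = 0, so g_i* = α_i.
NE contributions = (4, 5, 2.5); G = 11.5.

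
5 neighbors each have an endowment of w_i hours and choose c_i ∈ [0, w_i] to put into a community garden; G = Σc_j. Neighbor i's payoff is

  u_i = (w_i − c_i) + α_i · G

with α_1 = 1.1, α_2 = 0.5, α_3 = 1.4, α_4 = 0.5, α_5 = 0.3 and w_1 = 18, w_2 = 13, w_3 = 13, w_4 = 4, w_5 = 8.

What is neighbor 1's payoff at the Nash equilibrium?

34.1

∂u_i/∂c_i = α_i − 1, so neighbor i contributes w_i if α_i > 1, else 0.
α_i > 1 for i ∈ {1, 3}; NE contributions (18, 0, 13, 0, 0), G = 31.
u_1 = (18 − 18) + 1.1·31 = 34.1.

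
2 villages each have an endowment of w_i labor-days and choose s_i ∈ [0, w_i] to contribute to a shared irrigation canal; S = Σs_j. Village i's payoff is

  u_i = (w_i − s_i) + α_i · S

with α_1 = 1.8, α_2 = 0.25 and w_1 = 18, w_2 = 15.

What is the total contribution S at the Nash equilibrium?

18

∂u_i/∂s_i = α_i − 1, so village i contributes w_i if α_i > 1, else 0.
α_i > 1 for i ∈ {1}; NE contributions (18, 0), S = 18.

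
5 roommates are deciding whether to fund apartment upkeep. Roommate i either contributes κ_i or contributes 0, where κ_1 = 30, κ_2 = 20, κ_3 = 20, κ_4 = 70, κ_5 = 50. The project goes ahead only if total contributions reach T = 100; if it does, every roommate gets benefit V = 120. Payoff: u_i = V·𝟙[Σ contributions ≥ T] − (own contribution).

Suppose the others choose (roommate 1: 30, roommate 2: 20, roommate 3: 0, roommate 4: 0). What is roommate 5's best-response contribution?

Others' total = 50. Contributing 50 brings total to 100 ≥ 100: gain V − κ_5 = 70.
Best response: 50.

50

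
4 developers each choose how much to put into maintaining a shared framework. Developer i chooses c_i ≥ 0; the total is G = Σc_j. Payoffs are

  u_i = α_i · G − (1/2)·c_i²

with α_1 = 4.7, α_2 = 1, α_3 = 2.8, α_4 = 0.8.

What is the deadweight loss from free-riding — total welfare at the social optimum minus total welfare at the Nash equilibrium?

102.275

Developer i's FOC: ∂u_i/∂c_i = α_i − c_i = 0, so c_i* = α_i.
NE contributions = (4.7, 1, 2.8, 0.8); G = 9.3.
W^NE = (Σα)·G − ½Σα_i² = 9.3² − ½·31.57 = 70.705.
Planner sets c_i = Σα_j = 9.3 for every i, so G^SO = 4·9.3 = 37.2.
W^SO = (Σα)·G^SO − ½·4·(Σα)² = (4/2)·9.3² = 172.98.
Deadweight loss = W^SO − W^NE = 102.275.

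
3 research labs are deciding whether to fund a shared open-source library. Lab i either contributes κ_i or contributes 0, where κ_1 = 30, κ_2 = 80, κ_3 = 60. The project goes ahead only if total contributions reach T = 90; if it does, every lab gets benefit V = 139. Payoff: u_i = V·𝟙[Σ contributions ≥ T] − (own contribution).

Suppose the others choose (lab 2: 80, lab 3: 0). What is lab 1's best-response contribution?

30

Others' total = 80. Contributing 30 brings total to 110 ≥ 90: gain V − κ_1 = 109.
Best response: 30.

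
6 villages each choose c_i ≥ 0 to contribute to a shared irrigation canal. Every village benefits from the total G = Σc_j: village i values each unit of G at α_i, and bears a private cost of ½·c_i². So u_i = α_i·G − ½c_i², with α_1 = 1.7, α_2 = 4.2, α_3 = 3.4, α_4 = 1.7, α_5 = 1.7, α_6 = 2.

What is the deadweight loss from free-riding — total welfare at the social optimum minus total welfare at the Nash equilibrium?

453.115

Village i's FOC: ∂u_i/∂c_i = α_i − c_i = 0, so c_i* = α_i.
NE contributions = (1.7, 4.2, 3.4, 1.7, 1.7, 2); G = 14.7.
W^NE = (Σα)·G − ½Σα_i² = 14.7² − ½·41.87 = 195.155.
Planner sets c_i = Σα_j = 14.7 for every i, so G^SO = 6·14.7 = 88.2.
W^SO = (Σα)·G^SO − ½·6·(Σα)² = (6/2)·14.7² = 648.27.
Deadweight loss = W^SO − W^NE = 453.115.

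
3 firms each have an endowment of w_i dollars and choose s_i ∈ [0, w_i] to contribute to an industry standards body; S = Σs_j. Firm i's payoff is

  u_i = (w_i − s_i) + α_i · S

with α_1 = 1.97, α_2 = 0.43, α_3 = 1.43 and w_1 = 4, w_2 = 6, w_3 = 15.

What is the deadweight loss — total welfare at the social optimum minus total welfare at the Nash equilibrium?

16.98

∂u_i/∂s_i = α_i − 1, so firm i contributes w_i if α_i > 1, else 0.
α_i > 1 for i ∈ {1, 3}; NE contributions (4, 0, 15), S = 19.
W^NE = Σw_i − S^NE + (Σα_i)·S^NE = 25 + 2.83·19 = 78.77.
Planner: ∂(Σu_j)/∂s_i = Σα_j − 1 = 2.83 > 0, so everyone contributes w_i; S^SO = 25, W^SO = 25 + 2.83·25 = 95.75.
Deadweight loss = 16.98.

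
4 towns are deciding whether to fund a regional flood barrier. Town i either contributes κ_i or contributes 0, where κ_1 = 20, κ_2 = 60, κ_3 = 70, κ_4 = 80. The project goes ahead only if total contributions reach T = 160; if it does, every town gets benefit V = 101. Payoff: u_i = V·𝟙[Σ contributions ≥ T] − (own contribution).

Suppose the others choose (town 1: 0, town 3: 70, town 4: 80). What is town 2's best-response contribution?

Others' total = 150. Contributing 60 brings total to 210 ≥ 160: gain V − κ_2 = 41.
Best response: 60.

60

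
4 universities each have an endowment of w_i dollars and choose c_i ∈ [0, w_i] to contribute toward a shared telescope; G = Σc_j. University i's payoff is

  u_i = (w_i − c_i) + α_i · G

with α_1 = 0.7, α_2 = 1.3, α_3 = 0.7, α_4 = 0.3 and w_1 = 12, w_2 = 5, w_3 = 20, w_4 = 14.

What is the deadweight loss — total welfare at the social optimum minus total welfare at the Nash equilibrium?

92

∂u_i/∂c_i = α_i − 1, so university i contributes w_i if α_i > 1, else 0.
α_i > 1 for i ∈ {2}; NE contributions (0, 5, 0, 0), G = 5.
W^NE = Σw_i − G^NE + (Σα_i)·G^NE = 51 + 2·5 = 61.
Planner: ∂(Σu_j)/∂c_i = Σα_j − 1 = 2 > 0, so everyone contributes w_i; G^SO = 51, W^SO = 51 + 2·51 = 153.
Deadweight loss = 92.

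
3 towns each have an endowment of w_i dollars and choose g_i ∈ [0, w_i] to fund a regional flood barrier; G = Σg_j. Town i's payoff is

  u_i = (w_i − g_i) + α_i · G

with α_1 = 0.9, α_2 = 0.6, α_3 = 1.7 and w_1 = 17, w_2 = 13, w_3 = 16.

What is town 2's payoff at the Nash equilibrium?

22.6

∂u_i/∂g_i = α_i − 1, so town i contributes w_i if α_i > 1, else 0.
α_i > 1 for i ∈ {3}; NE contributions (0, 0, 16), G = 16.
u_2 = (13 − 0) + 0.6·16 = 22.6.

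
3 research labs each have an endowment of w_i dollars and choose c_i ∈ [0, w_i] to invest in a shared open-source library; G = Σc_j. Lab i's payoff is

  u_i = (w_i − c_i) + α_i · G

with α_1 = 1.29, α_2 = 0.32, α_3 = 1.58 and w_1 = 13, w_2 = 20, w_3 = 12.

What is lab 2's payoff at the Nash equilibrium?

28

∂u_i/∂c_i = α_i − 1, so lab i contributes w_i if α_i > 1, else 0.
α_i > 1 for i ∈ {1, 3}; NE contributions (13, 0, 12), G = 25.
u_2 = (20 − 0) + 0.32·25 = 28.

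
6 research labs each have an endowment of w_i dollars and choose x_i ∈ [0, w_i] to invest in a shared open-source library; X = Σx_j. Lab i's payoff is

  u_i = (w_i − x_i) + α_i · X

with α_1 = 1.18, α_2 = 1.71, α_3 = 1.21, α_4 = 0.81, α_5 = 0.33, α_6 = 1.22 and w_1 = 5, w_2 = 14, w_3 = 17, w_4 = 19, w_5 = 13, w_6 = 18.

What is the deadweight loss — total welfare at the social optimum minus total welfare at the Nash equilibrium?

∂u_i/∂x_i = α_i − 1, so lab i contributes w_i if α_i > 1, else 0.
α_i > 1 for i ∈ {1, 2, 3, 6}; NE contributions (5, 14, 17, 0, 0, 18), X = 54.
W^NE = Σw_i − X^NE + (Σα_i)·X^NE = 86 + 5.46·54 = 380.84.
Planner: ∂(Σu_j)/∂x_i = Σα_j − 1 = 5.46 > 0, so everyone contributes w_i; X^SO = 86, W^SO = 86 + 5.46·86 = 555.56.
Deadweight loss = 174.72.

174.72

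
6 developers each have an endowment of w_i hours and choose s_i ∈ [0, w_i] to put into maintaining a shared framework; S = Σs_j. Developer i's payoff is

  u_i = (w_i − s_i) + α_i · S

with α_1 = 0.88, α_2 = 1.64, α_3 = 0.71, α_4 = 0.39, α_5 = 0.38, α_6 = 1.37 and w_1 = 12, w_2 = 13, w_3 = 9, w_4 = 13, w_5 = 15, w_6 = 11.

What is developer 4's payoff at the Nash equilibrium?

22.36

∂u_i/∂s_i = α_i − 1, so developer i contributes w_i if α_i > 1, else 0.
α_i > 1 for i ∈ {2, 6}; NE contributions (0, 13, 0, 0, 0, 11), S = 24.
u_4 = (13 − 0) + 0.39·24 = 22.36.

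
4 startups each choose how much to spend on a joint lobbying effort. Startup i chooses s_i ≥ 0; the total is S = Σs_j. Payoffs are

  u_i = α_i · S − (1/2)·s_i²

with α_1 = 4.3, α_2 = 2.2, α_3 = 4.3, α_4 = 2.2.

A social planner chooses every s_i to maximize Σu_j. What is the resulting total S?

Planner FOC: ∂(Σu_j)/∂s_i = (Σα_j) − s_i = 0, so s_i^SO = Σα_j = 13 for every i; S^SO = 52.

52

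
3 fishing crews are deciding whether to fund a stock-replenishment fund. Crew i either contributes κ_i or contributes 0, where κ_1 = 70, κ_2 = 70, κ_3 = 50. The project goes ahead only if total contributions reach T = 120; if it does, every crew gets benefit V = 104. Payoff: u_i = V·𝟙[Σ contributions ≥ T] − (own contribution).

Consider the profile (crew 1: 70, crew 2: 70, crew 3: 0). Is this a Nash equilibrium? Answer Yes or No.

Total = 140 ≥ 120: provided.
Crew 1 (pledges 70, payoff 34): dropping to 0 → total 70, payoff 0. No gain.
Crew 2 (pledges 70, payoff 34): dropping to 0 → total 70, payoff 0. No gain.
Crew 3 (pledges 0, payoff 104): pledging 50 → total 190, payoff 54. No gain.

Yes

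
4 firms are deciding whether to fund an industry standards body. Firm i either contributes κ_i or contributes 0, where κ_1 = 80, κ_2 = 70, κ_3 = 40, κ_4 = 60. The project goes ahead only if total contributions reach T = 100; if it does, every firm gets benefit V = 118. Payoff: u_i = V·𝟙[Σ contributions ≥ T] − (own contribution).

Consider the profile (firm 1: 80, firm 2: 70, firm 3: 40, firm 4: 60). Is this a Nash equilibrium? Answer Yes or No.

No

Total = 250 ≥ 100: provided.
Firm 1 (pledges 80, payoff 38): dropping to 0 → total 170, payoff 118. Profitable deviation.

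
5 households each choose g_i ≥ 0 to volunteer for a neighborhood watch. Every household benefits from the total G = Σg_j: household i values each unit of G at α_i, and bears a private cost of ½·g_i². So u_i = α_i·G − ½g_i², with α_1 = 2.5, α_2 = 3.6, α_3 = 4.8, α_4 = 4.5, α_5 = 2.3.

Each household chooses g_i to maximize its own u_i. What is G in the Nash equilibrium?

Household i's FOC: ∂u_i/∂g_i = α_i − g_i = 0, so g_i* = α_i.
NE contributions = (2.5, 3.6, 4.8, 4.5, 2.3); G = 17.7.

17.7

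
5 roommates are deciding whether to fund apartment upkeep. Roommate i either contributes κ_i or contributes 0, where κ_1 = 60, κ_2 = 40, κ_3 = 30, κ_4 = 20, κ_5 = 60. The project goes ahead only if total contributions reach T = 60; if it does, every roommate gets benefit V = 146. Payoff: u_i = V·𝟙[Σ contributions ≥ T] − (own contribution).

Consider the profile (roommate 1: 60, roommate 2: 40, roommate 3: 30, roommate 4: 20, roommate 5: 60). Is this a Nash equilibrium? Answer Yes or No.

No

Total = 210 ≥ 60: provided.
Roommate 1 (pledges 60, payoff 86): dropping to 0 → total 150, payoff 146. Profitable deviation.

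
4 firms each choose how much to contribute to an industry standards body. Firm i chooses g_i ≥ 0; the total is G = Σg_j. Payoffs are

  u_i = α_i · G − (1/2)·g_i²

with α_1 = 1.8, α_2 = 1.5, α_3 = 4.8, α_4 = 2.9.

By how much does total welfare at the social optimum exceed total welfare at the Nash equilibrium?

Firm i's FOC: ∂u_i/∂g_i = α_i − g_i = 0, so g_i* = α_i.
NE contributions = (1.8, 1.5, 4.8, 2.9); G = 11.
W^NE = (Σα)·G − ½Σα_i² = 11² − ½·36.94 = 102.53.
Planner sets g_i = Σα_j = 11 for every i, so G^SO = 4·11 = 44.
W^SO = (Σα)·G^SO − ½·4·(Σα)² = (4/2)·11² = 242.
Deadweight loss = W^SO − W^NE = 139.47.

139.47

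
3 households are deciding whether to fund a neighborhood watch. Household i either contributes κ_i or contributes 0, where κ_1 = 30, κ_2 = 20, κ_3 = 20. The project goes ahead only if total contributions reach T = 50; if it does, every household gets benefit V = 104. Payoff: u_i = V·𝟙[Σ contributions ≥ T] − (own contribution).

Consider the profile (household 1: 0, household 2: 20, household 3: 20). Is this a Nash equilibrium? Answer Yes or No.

Total = 40 < 50: not provided.
Household 1 (pledges 0, payoff 0): pledging 30 → total 70, payoff 74. Profitable deviation.

No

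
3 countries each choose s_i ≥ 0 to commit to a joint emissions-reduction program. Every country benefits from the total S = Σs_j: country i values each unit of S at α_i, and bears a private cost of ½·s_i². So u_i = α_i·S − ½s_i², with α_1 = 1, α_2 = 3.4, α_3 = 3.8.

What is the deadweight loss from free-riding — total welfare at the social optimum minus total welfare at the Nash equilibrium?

Country i's FOC: ∂u_i/∂s_i = α_i − s_i = 0, so s_i* = α_i.
NE contributions = (1, 3.4, 3.8); S = 8.2.
W^NE = (Σα)·S − ½Σα_i² = 8.2² − ½·27 = 53.74.
Planner sets s_i = Σα_j = 8.2 for every i, so S^SO = 3·8.2 = 24.6.
W^SO = (Σα)·S^SO − ½·3·(Σα)² = (3/2)·8.2² = 100.86.
Deadweight loss = W^SO − W^NE = 47.12.

47.12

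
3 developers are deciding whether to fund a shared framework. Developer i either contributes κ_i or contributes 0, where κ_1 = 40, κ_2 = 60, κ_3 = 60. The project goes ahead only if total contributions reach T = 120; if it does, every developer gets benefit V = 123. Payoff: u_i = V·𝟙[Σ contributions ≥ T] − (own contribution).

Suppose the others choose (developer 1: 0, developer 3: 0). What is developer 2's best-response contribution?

Others' total = 0. Even contributing 60 gives 60 < 120: no benefit either way.
Best response: 0.

0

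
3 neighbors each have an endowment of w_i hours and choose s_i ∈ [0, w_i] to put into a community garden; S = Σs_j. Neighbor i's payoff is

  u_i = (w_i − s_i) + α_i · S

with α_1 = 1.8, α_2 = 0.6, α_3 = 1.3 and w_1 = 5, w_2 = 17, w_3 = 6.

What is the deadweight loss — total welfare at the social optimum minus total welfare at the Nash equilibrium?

45.9

∂u_i/∂s_i = α_i − 1, so neighbor i contributes w_i if α_i > 1, else 0.
α_i > 1 for i ∈ {1, 3}; NE contributions (5, 0, 6), S = 11.
W^NE = Σw_i − S^NE + (Σα_i)·S^NE = 28 + 2.7·11 = 57.7.
Planner: ∂(Σu_j)/∂s_i = Σα_j − 1 = 2.7 > 0, so everyone contributes w_i; S^SO = 28, W^SO = 28 + 2.7·28 = 103.6.
Deadweight loss = 45.9.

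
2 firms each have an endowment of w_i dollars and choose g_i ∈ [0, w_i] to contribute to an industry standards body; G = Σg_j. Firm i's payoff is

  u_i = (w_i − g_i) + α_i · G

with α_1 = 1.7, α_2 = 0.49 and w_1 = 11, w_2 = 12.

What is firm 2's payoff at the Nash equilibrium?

∂u_i/∂g_i = α_i − 1, so firm i contributes w_i if α_i > 1, else 0.
α_i > 1 for i ∈ {1}; NE contributions (11, 0), G = 11.
u_2 = (12 − 0) + 0.49·11 = 17.39.

17.39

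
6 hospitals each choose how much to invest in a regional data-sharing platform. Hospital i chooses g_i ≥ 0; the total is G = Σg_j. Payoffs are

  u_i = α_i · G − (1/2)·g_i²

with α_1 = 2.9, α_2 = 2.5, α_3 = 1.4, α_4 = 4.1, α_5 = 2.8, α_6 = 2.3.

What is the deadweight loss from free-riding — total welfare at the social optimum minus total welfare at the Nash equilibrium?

535.28

Hospital i's FOC: ∂u_i/∂g_i = α_i − g_i = 0, so g_i* = α_i.
NE contributions = (2.9, 2.5, 1.4, 4.1, 2.8, 2.3); G = 16.
W^NE = (Σα)·G − ½Σα_i² = 16² − ½·46.56 = 232.72.
Planner sets g_i = Σα_j = 16 for every i, so G^SO = 6·16 = 96.
W^SO = (Σα)·G^SO − ½·6·(Σα)² = (6/2)·16² = 768.
Deadweight loss = W^SO − W^NE = 535.28.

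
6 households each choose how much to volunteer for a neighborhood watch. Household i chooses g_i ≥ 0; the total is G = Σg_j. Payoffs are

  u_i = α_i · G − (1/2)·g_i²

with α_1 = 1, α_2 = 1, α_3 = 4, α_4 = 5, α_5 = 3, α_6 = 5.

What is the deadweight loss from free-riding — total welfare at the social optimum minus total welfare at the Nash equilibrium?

760.5

Household i's FOC: ∂u_i/∂g_i = α_i − g_i = 0, so g_i* = α_i.
NE contributions = (1, 1, 4, 5, 3, 5); G = 19.
W^NE = (Σα)·G − ½Σα_i² = 19² − ½·77 = 322.5.
Planner sets g_i = Σα_j = 19 for every i, so G^SO = 6·19 = 114.
W^SO = (Σα)·G^SO − ½·6·(Σα)² = (6/2)·19² = 1083.
Deadweight loss = W^SO − W^NE = 760.5.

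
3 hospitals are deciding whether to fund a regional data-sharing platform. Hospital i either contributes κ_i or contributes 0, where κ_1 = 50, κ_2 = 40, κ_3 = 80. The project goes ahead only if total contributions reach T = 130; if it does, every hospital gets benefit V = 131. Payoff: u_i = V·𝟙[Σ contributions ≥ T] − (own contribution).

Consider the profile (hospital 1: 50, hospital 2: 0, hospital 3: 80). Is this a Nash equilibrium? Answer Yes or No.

Total = 130 ≥ 130: provided.
Hospital 1 (pledges 50, payoff 81): dropping to 0 → total 80, payoff 0. No gain.
Hospital 2 (pledges 0, payoff 131): pledging 40 → total 170, payoff 91. No gain.
Hospital 3 (pledges 80, payoff 51): dropping to 0 → total 50, payoff 0. No gain.

Yes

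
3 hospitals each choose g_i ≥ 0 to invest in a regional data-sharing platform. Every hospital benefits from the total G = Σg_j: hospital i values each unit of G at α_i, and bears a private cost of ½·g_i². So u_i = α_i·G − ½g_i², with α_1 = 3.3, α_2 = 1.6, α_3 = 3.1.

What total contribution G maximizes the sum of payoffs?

Planner FOC: ∂(Σu_j)/∂g_i = (Σα_j) − g_i = 0, so g_i^SO = Σα_j = 8 for every i; G^SO = 24.

24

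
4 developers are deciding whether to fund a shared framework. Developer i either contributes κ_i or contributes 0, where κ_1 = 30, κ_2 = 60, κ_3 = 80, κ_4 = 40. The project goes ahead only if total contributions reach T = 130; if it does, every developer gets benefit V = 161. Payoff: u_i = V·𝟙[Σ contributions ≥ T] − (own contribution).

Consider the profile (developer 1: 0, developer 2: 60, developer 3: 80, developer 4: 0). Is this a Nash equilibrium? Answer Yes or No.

Yes

Total = 140 ≥ 130: provided.
Developer 1 (pledges 0, payoff 161): pledging 30 → total 170, payoff 131. No gain.
Developer 2 (pledges 60, payoff 101): dropping to 0 → total 80, payoff 0. No gain.
Developer 3 (pledges 80, payoff 81): dropping to 0 → total 60, payoff 0. No gain.
Developer 4 (pledges 0, payoff 161): pledging 40 → total 180, payoff 121. No gain.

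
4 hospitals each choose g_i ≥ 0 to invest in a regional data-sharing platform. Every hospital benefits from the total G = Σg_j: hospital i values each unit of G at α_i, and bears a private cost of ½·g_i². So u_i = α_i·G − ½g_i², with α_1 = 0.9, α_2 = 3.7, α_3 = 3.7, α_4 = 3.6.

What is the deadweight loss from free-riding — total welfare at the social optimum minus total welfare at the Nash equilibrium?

Hospital i's FOC: ∂u_i/∂g_i = α_i − g_i = 0, so g_i* = α_i.
NE contributions = (0.9, 3.7, 3.7, 3.6); G = 11.9.
W^NE = (Σα)·G − ½Σα_i² = 11.9² − ½·41.15 = 121.035.
Planner sets g_i = Σα_j = 11.9 for every i, so G^SO = 4·11.9 = 47.6.
W^SO = (Σα)·G^SO − ½·4·(Σα)² = (4/2)·11.9² = 283.22.
Deadweight loss = W^SO − W^NE = 162.185.

162.185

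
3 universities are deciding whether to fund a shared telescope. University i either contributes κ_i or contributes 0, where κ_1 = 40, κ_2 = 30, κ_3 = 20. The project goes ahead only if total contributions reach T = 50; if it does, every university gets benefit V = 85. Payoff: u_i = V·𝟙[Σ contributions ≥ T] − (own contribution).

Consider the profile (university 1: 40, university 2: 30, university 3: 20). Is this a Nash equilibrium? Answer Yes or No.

No

Total = 90 ≥ 50: provided.
University 1 (pledges 40, payoff 45): dropping to 0 → total 50, payoff 85. Profitable deviation.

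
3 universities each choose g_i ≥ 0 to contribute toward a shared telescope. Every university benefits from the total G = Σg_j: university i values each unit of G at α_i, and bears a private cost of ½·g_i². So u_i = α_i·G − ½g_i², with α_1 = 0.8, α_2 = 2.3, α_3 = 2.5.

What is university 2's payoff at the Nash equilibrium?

10.235

University i's FOC: ∂u_i/∂g_i = α_i − g_i = 0, so g_i* = α_i.
NE contributions = (0.8, 2.3, 2.5); G = 5.6.
u_2 = α_2·G − ½·(g_2)² = 2.3·5.6 − ½·2.3² = 10.235.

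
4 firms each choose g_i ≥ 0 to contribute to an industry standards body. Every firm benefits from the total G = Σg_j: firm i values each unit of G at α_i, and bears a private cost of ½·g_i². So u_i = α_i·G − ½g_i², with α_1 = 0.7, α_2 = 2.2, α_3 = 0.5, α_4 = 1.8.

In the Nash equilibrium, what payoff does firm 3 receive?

Firm i's FOC: ∂u_i/∂g_i = α_i − g_i = 0, so g_i* = α_i.
NE contributions = (0.7, 2.2, 0.5, 1.8); G = 5.2.
u_3 = α_3·G − ½·(g_3)² = 0.5·5.2 − ½·0.5² = 2.475.

2.475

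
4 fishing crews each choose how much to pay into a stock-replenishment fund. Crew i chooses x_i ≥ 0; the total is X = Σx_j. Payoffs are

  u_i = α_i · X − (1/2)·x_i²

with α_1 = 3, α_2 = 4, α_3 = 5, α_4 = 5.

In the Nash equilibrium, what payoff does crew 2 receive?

60

Crew i's FOC: ∂u_i/∂x_i = α_i − x_i = 0, so x_i* = α_i.
NE contributions = (3, 4, 5, 5); X = 17.
u_2 = α_2·X − ½·(x_2)² = 4·17 − ½·4² = 60.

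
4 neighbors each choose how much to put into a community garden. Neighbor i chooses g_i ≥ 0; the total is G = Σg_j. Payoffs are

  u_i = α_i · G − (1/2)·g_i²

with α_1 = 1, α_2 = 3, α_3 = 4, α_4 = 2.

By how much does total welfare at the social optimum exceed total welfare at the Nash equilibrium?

115

Neighbor i's FOC: ∂u_i/∂g_i = α_i − g_i = 0, so g_i* = α_i.
NE contributions = (1, 3, 4, 2); G = 10.
W^NE = (Σα)·G − ½Σα_i² = 10² − ½·30 = 85.
Planner sets g_i = Σα_j = 10 for every i, so G^SO = 4·10 = 40.
W^SO = (Σα)·G^SO − ½·4·(Σα)² = (4/2)·10² = 200.
Deadweight loss = W^SO − W^NE = 115.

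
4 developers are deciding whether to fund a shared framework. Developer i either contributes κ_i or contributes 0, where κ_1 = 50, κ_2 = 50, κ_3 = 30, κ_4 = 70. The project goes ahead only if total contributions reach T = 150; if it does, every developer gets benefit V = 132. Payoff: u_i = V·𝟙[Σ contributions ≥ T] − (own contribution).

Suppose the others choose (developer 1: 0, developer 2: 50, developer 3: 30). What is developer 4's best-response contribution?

Others' total = 80. Contributing 70 brings total to 150 ≥ 150: gain V − κ_4 = 62.
Best response: 70.

70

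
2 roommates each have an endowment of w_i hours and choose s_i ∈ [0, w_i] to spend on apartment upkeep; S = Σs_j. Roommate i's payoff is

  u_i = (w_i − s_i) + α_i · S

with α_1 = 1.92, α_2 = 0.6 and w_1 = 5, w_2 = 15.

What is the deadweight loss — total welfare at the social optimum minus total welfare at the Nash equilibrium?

22.8

∂u_i/∂s_i = α_i − 1, so roommate i contributes w_i if α_i > 1, else 0.
α_i > 1 for i ∈ {1}; NE contributions (5, 0), S = 5.
W^NE = Σw_i − S^NE + (Σα_i)·S^NE = 20 + 1.52·5 = 27.6.
Planner: ∂(Σu_j)/∂s_i = Σα_j − 1 = 1.52 > 0, so everyone contributes w_i; S^SO = 20, W^SO = 20 + 1.52·20 = 50.4.
Deadweight loss = 22.8.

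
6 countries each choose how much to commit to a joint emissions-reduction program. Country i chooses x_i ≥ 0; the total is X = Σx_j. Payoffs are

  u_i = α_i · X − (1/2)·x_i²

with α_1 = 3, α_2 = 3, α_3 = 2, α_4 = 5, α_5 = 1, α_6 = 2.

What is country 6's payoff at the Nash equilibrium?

Country i's FOC: ∂u_i/∂x_i = α_i − x_i = 0, so x_i* = α_i.
NE contributions = (3, 3, 2, 5, 1, 2); X = 16.
u_6 = α_6·X − ½·(x_6)² = 2·16 − ½·2² = 30.

30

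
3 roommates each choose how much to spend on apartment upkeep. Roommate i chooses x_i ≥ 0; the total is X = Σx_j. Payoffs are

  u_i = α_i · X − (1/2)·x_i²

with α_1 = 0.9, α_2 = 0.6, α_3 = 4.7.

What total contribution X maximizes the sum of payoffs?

Planner FOC: ∂(Σu_j)/∂x_i = (Σα_j) − x_i = 0, so x_i^SO = Σα_j = 6.2 for every i; X^SO = 18.6.

18.6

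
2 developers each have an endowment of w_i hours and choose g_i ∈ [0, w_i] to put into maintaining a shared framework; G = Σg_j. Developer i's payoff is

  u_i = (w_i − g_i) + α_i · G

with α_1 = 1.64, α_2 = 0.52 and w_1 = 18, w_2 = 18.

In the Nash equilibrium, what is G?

18

∂u_i/∂g_i = α_i − 1, so developer i contributes w_i if α_i > 1, else 0.
α_i > 1 for i ∈ {1}; NE contributions (18, 0), G = 18.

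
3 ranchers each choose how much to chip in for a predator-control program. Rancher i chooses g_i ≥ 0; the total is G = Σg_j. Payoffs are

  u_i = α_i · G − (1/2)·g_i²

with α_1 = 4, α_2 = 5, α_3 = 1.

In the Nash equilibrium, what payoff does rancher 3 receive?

Rancher i's FOC: ∂u_i/∂g_i = α_i − g_i = 0, so g_i* = α_i.
NE contributions = (4, 5, 1); G = 10.
u_3 = α_3·G − ½·(g_3)² = 1·10 − ½·1² = 9.5.

9.5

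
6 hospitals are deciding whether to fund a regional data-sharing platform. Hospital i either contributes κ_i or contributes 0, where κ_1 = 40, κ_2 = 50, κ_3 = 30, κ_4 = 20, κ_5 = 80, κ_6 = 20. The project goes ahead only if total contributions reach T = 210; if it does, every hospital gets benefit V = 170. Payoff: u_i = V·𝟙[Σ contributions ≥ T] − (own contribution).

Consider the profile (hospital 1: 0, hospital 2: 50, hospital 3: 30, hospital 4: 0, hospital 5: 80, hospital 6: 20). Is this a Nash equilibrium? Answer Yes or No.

Total = 180 < 210: not provided.
Hospital 1 (pledges 0, payoff 0): pledging 40 → total 220, payoff 130. Profitable deviation.

No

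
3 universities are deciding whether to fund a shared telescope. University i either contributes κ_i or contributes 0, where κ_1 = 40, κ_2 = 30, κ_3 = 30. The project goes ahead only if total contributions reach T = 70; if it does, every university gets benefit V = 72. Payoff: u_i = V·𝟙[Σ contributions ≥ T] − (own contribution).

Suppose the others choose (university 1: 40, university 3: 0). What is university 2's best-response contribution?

Others' total = 40. Contributing 30 brings total to 70 ≥ 70: gain V − κ_2 = 42.
Best response: 30.

30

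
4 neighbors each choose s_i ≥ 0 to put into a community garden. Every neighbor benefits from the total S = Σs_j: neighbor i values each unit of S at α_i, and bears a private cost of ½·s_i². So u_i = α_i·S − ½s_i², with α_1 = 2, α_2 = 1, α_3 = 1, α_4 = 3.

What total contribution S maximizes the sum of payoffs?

28

Planner FOC: ∂(Σu_j)/∂s_i = (Σα_j) − s_i = 0, so s_i^SO = Σα_j = 7 for every i; S^SO = 28.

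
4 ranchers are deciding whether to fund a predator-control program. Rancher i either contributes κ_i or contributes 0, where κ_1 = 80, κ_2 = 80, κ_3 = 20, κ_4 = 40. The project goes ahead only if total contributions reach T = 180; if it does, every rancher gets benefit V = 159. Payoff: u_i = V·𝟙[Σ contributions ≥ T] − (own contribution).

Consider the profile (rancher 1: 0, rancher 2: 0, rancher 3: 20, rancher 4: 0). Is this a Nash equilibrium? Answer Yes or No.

Total = 20 < 180: not provided.
Rancher 1 (pledges 0, payoff 0): pledging 80 → total 100, payoff -80. No gain.
Rancher 2 (pledges 0, payoff 0): pledging 80 → total 100, payoff -80. No gain.
Rancher 3 (pledges 20, payoff -20): dropping to 0 → total 0, payoff 0. Profitable deviation.

No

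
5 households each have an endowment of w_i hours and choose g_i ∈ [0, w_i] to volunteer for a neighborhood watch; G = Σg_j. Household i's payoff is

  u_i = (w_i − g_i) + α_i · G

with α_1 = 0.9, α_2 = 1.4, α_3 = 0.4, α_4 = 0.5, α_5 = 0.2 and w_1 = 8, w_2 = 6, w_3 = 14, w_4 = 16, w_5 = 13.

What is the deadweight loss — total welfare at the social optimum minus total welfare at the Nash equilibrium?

122.4

∂u_i/∂g_i = α_i − 1, so household i contributes w_i if α_i > 1, else 0.
α_i > 1 for i ∈ {2}; NE contributions (0, 6, 0, 0, 0), G = 6.
W^NE = Σw_i − G^NE + (Σα_i)·G^NE = 57 + 2.4·6 = 71.4.
Planner: ∂(Σu_j)/∂g_i = Σα_j − 1 = 2.4 > 0, so everyone contributes w_i; G^SO = 57, W^SO = 57 + 2.4·57 = 193.8.
Deadweight loss = 122.4.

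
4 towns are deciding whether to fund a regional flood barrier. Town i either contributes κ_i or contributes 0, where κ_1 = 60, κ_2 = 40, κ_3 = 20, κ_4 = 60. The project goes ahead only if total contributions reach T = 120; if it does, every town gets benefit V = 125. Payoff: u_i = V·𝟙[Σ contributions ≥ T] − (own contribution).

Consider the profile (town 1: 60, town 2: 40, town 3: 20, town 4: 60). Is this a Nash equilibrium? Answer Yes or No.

No

Total = 180 ≥ 120: provided.
Town 1 (pledges 60, payoff 65): dropping to 0 → total 120, payoff 125. Profitable deviation.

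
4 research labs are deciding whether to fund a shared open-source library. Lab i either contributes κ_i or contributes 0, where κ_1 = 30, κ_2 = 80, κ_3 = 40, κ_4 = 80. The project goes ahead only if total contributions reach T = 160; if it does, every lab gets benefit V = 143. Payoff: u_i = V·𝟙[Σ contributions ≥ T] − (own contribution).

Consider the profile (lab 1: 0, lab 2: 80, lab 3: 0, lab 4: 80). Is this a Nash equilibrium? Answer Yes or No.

Total = 160 ≥ 160: provided.
Lab 1 (pledges 0, payoff 143): pledging 30 → total 190, payoff 113. No gain.
Lab 2 (pledges 80, payoff 63): dropping to 0 → total 80, payoff 0. No gain.
Lab 3 (pledges 0, payoff 143): pledging 40 → total 200, payoff 103. No gain.
Lab 4 (pledges 80, payoff 63): dropping to 0 → total 80, payoff 0. No gain.

Yes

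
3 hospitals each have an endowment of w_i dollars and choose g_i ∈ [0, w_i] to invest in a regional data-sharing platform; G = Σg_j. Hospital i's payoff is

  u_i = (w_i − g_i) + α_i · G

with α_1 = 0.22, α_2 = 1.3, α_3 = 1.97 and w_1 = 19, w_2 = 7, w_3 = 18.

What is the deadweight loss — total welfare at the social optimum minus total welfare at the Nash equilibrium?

∂u_i/∂g_i = α_i − 1, so hospital i contributes w_i if α_i > 1, else 0.
α_i > 1 for i ∈ {2, 3}; NE contributions (0, 7, 18), G = 25.
W^NE = Σw_i − G^NE + (Σα_i)·G^NE = 44 + 2.49·25 = 106.25.
Planner: ∂(Σu_j)/∂g_i = Σα_j − 1 = 2.49 > 0, so everyone contributes w_i; G^SO = 44, W^SO = 44 + 2.49·44 = 153.56.
Deadweight loss = 47.31.

47.31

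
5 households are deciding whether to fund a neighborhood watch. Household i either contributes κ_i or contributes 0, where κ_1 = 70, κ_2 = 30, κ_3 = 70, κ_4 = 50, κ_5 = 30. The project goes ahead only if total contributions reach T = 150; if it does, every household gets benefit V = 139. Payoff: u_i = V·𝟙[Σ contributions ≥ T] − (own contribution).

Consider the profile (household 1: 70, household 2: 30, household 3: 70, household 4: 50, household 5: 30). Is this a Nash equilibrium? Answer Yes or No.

No

Total = 250 ≥ 150: provided.
Household 1 (pledges 70, payoff 69): dropping to 0 → total 180, payoff 139. Profitable deviation.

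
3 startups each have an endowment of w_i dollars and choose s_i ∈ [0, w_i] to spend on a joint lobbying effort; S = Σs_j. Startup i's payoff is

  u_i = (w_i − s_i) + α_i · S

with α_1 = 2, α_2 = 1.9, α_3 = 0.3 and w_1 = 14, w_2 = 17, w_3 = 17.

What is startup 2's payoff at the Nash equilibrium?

58.9

∂u_i/∂s_i = α_i − 1, so startup i contributes w_i if α_i > 1, else 0.
α_i > 1 for i ∈ {1, 2}; NE contributions (14, 17, 0), S = 31.
u_2 = (17 − 17) + 1.9·31 = 58.9.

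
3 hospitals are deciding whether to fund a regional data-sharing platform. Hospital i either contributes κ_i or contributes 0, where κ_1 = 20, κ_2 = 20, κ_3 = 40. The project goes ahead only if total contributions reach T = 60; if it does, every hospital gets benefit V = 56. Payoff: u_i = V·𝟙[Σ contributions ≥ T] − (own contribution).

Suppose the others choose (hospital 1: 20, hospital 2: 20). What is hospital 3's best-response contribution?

40

Others' total = 40. Contributing 40 brings total to 80 ≥ 60: gain V − κ_3 = 16.
Best response: 40.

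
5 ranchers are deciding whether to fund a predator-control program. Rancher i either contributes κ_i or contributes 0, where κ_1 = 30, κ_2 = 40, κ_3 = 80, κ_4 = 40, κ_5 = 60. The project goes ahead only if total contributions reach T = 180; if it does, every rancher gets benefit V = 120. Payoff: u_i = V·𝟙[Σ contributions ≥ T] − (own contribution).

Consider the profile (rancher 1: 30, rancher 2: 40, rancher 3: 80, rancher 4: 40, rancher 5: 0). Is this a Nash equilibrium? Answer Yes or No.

Total = 190 ≥ 180: provided.
Rancher 1 (pledges 30, payoff 90): dropping to 0 → total 160, payoff 0. No gain.
Rancher 2 (pledges 40, payoff 80): dropping to 0 → total 150, payoff 0. No gain.
Rancher 3 (pledges 80, payoff 40): dropping to 0 → total 110, payoff 0. No gain.
Rancher 4 (pledges 40, payoff 80): dropping to 0 → total 150, payoff 0. No gain.
Rancher 5 (pledges 0, payoff 120): pledging 60 → total 250, payoff 60. No gain.

Yes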